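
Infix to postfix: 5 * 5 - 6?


Left to right (same or higher precedence on left)
Postfix: 5 5 * 6 -


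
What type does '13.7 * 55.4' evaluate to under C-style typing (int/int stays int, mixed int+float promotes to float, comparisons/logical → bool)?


Operand types: float * float
Rule: mixed int/float promotes to float; int/int stays int
Result type: float


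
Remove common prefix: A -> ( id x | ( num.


Common prefix: '('
Factored: A -> ( A', A' -> id x | num


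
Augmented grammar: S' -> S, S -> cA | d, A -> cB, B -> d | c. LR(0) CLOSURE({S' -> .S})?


Start: S' -> .S
For each item with dot before a nonterminal B, add B -> .γ for every B-production
Closure: [S' -> .S, S -> .cA, S -> .d]


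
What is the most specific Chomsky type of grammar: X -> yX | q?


Right-linear: every RHS is a terminal or a terminal followed by one nonterminal
Classification: Type 3 (Regular)


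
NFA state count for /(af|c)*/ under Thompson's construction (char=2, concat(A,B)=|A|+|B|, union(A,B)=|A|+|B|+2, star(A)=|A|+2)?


Syntax tree has 3 char leaf(s), 1 union(s), 1 star(s)
chars contribute 3×2 = 6; each union adds +2; each star adds +2
Total: 6 + 2 + 2 = 10 states


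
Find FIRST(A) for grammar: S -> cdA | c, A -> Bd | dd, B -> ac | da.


Per alternative of A: FIRST(Bd) = {a, d}; FIRST(dd) = {d}
FIRST(A) = {a, d}


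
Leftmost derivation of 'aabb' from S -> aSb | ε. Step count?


Derivation: S => aSb => aaSbb => aabb
Steps: 3


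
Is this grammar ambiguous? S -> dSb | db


balanced d^n…b^n: each string has a unique parse
Unambiguous


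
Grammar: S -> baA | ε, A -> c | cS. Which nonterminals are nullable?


A nonterminal is nullable iff some alternative derives ε (directly, or every symbol in it is nullable)
Nullable: {S}


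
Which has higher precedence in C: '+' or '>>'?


'+' is additive (level 9); '>>' is shift (level 8)
Higher level binds tighter
'+' has higher precedence than '>>'


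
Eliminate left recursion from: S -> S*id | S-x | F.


Left-recursive alternatives: S*id, S-x; non-recursive: F
Introduce S': S -> FS', S' -> *idS' | -xS' | ε


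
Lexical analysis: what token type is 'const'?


Pattern: reserved word
Type: KEYWORD


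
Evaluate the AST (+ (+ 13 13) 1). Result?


Evaluate inner: (+ 13 13) = 26
Evaluate root: (+ 26 1) = 27
Result: 27


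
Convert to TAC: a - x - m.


Break into single-operator statements:
t1 = a - x
t2 = t1 - m


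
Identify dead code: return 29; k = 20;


statement follows a return and is unreachable
Dead: 'k = 20'


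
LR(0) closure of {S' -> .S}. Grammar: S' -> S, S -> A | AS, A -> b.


Start: S' -> .S
For each item with dot before a nonterminal B, add B -> .γ for every B-production
Closure: [S' -> .S, S -> .A, S -> .AS, A -> .b]


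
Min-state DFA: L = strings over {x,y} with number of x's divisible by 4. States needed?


Track (count of x) mod 4: states 0..3, accept at 0
Minimal DFA: 4 states


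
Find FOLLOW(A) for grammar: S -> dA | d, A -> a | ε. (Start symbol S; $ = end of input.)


$ ∈ FOLLOW(S). For each A -> αBβ: add FIRST(β)\{ε} to FOLLOW(B); if β nullable, add FOLLOW(A).
FOLLOW(A) = {$}


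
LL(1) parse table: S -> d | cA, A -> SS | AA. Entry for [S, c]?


For [S, c]: 'c' ∈ FIRST(cA)
Entry: S -> cA


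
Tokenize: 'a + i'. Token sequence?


Scan left to right, longest-match per lexeme
Tokens: ID(a), OP(+), ID(i)


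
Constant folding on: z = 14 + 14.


14 + 14 = 28 at compile time
Optimized: z = 28


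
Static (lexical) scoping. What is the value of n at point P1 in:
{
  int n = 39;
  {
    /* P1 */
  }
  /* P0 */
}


P1's block does not declare n; resolves to the enclosing declaration at depth 0
n = 39


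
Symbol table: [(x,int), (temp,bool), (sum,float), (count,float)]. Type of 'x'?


Lookup 'x' → type int


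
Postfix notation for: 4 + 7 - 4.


Left to right (same or higher precedence on left)
Postfix: 4 7 + 4 -


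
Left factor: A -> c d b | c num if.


Common prefix: 'c'
Factored: A -> c A', A' -> d b | num if


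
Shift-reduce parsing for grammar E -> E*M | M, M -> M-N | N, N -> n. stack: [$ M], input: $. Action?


lookahead ∉ {-} so M won't extend; reduce E -> M
Action: reduce (E -> M)


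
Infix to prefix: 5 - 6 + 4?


left-to-right (same/higher precedence on left): tree is (+ (- 5 6) 4)
Prefix: + - 5 6 4


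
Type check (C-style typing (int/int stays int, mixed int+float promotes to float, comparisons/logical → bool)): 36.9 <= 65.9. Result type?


Operand types: float <= float
Rule: comparison yields bool
Result type: bool


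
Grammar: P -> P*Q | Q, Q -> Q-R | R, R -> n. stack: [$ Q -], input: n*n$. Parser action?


no handle; shift 'n'
Action: shift


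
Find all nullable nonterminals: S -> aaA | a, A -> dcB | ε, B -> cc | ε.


A nonterminal is nullable iff some alternative derives ε (directly, or every symbol in it is nullable)
Nullable: {A, B}


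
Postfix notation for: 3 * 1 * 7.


Left to right (same or higher precedence on left)
Postfix: 3 1 * 7 *


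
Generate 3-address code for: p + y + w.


Break into single-operator statements:
t1 = p + y
t2 = t1 + w


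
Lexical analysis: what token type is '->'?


Pattern: operator symbol
Type: OPERATOR


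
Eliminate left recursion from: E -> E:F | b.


Left-recursive alternatives: E:F; non-recursive: b
Introduce E': E -> bE', E' -> :FE' | ε


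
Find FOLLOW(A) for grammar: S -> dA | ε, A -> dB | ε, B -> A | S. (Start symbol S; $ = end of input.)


$ ∈ FOLLOW(S). For each A -> αBβ: add FIRST(β)\{ε} to FOLLOW(B); if β nullable, add FOLLOW(A).
FOLLOW(A) = {$}


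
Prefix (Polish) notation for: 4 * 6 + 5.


left-to-right (same/higher precedence on left): tree is (+ (* 4 6) 5)
Prefix: + * 4 6 5


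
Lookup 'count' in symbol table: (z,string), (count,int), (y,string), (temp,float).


Lookup 'count' → type int


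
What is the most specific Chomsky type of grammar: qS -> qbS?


LHS has context (more than one symbol) and |LHS| ≤ |RHS|
Classification: Type 1 (Context-Sensitive)


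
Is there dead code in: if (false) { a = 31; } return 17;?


condition is constant false, so the whole block is unreachable
Dead: 'if (false) { a = 31; }'


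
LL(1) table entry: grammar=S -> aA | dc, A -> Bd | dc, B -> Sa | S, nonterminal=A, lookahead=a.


For [A, a]: 'a' ∈ FIRST(Bd)
Entry: A -> Bd


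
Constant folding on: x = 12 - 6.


12 - 6 = 6 at compile time
Optimized: x = 6


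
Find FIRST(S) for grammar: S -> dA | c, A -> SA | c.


Per alternative of S: FIRST(dA) = {d}; FIRST(c) = {c}
FIRST(S) = {c, d}


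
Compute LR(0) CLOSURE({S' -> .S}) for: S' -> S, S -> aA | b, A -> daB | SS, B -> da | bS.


Start: S' -> .S
For each item with dot before a nonterminal B, add B -> .γ for every B-production
Closure: [S' -> .S, S -> .aA, S -> .b]


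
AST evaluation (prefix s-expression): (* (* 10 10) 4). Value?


Evaluate inner: (* 10 10) = 100
Evaluate root: (* 100 4) = 400
Result: 400


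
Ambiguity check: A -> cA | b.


right-linear, alternatives start with distinct terminals 'c' vs 'b': unique leftmost derivation
Unambiguous


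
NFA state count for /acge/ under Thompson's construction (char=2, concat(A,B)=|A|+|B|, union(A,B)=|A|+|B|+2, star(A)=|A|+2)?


Syntax tree has 4 char leaf(s), 0 union(s), 0 star(s)
chars contribute 4×2 = 8; each union adds +2; each star adds +2
Total: 8 + 0 + 0 = 8 states


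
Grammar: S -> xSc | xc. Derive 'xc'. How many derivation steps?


Derivation: S => xc
Steps: 1


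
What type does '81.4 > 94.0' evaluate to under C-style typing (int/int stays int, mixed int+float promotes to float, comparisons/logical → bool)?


Operand types: float > float
Rule: comparison yields bool
Result type: bool


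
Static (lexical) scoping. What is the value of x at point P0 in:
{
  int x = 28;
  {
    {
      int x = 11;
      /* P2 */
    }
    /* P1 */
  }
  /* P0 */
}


x declared in the same block as P0
x = 28


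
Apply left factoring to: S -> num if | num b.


Common prefix: 'num'
Factored: S -> num S', S' -> if | b


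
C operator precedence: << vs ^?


'<<' is shift (level 8); '^' is bitwise XOR (level 4)
Higher level binds tighter
'<<' has higher precedence than '^'


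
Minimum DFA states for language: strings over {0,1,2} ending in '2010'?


Track the longest suffix of input matching a prefix of '2010': 5 classes (prefixes of length 0..4)
Minimal DFA: 5 states


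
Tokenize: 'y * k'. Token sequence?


Scan left to right, longest-match per lexeme
Tokens: ID(y), OP(*), ID(k)


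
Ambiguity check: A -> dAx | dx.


balanced d^n…x^n: each string has a unique parse
Unambiguous


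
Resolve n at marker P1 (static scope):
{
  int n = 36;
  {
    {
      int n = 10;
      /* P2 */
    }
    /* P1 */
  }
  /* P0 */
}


P1's block does not declare n; resolves to the enclosing declaration at depth 0
n = 36


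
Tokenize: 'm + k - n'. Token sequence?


Scan left to right, longest-match per lexeme
Tokens: ID(m), OP(+), ID(k), OP(-), ID(n)


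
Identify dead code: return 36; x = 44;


statement follows a return and is unreachable
Dead: 'x = 44'


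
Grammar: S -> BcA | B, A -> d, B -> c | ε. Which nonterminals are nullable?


A nonterminal is nullable iff some alternative derives ε (directly, or every symbol in it is nullable)
Nullable: {B, S}


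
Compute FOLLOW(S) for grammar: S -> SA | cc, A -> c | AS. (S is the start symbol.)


$ ∈ FOLLOW(S). For each A -> αBβ: add FIRST(β)\{ε} to FOLLOW(B); if β nullable, add FOLLOW(A).
FOLLOW(S) = {$, c}


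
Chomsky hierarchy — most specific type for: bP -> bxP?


LHS has context (more than one symbol) and |LHS| ≤ |RHS|
Classification: Type 1 (Context-Sensitive)


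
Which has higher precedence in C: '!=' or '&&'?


'!=' is equality (level 6); '&&' is logical AND (level 2)
Higher level binds tighter
'!=' has higher precedence than '&&'


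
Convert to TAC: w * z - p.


Break into single-operator statements:
t1 = w * z
t2 = t1 - p


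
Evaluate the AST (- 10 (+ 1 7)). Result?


Evaluate inner: (+ 1 7) = 8
Evaluate root: (- 10 8) = 2
Result: 2


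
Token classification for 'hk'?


Pattern: letter/underscore followed by alphanumerics, not a keyword
Type: IDENTIFIER


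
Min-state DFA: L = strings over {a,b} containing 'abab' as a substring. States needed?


KMP-style automaton: 4 progress states + 1 absorbing accept = 5
Minimal DFA: 5 states


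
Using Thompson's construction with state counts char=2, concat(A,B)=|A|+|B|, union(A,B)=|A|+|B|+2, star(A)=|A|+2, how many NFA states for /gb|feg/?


Syntax tree has 5 char leaf(s), 1 union(s), 0 star(s)
chars contribute 5×2 = 10; each union adds +2; each star adds +2
Total: 10 + 2 + 0 = 12 states


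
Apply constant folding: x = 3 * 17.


3 * 17 = 51 at compile time
Optimized: x = 51


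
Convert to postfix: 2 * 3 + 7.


Left to right (same or higher precedence on left)
Postfix: 2 3 * 7 +


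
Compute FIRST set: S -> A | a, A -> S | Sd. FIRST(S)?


Per alternative of S: FIRST(A) = {a}; FIRST(a) = {a}
FIRST(S) = {a}


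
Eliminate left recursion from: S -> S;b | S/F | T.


Left-recursive alternatives: S;b, S/F; non-recursive: T
Introduce S': S -> TS', S' -> ;bS' | /FS' | ε


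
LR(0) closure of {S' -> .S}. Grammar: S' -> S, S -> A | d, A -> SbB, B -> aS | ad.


Start: S' -> .S
For each item with dot before a nonterminal B, add B -> .γ for every B-production
Closure: [S' -> .S, S -> .A, S -> .d, A -> .SbB]


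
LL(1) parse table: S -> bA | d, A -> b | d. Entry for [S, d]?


For [S, d]: 'd' ∈ FIRST(d)
Entry: S -> d


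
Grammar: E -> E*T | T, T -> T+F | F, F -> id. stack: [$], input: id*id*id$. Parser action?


no handle on stack; shift 'id'
Action: shift


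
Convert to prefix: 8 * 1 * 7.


left-to-right (same/higher precedence on left): tree is (* (* 8 1) 7)
Prefix: * * 8 1 7


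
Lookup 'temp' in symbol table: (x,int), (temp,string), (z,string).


Lookup 'temp' → type string


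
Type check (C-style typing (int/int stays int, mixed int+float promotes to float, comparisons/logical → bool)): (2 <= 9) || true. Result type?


Operand types: bool || bool
Rule: logical operators take bool operands and yield bool
Result type: bool


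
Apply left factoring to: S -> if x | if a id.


Common prefix: 'if'
Factored: S -> if S', S' -> x | a id


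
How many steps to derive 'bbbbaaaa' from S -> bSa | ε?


Derivation: S => bSa => bbSaa => bbbSaaa => bbbbSaaaa => bbbbaaaa
Steps: 5


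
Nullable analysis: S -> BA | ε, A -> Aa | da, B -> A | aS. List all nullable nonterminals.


A nonterminal is nullable iff some alternative derives ε (directly, or every symbol in it is nullable)
Nullable: {S}


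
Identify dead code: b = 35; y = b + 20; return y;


b is read by y's definition; y is returned
No dead code


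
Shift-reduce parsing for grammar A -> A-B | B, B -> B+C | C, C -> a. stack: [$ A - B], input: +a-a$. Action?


'+' can extend B; shift to build B -> B+C
Action: shift


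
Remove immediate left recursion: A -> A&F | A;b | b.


Left-recursive alternatives: A&F, A;b; non-recursive: b
Introduce A': A -> bA', A' -> &FA' | ;bA' | ε


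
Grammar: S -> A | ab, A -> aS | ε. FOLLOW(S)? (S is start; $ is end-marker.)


$ ∈ FOLLOW(S). For each A -> αBβ: add FIRST(β)\{ε} to FOLLOW(B); if β nullable, add FOLLOW(A).
FOLLOW(S) = {$}


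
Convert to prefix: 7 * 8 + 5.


left-to-right (same/higher precedence on left): tree is (+ (* 7 8) 5)
Prefix: + * 7 8 5


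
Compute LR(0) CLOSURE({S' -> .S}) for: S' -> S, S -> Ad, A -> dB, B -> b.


Start: S' -> .S
For each item with dot before a nonterminal B, add B -> .γ for every B-production
Closure: [S' -> .S, S -> .Ad, A -> .dB]


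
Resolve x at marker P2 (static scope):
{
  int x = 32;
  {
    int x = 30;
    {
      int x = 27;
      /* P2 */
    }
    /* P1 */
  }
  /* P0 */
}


x declared in the same block as P2
x = 27


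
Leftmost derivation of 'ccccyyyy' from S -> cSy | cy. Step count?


Derivation: S => cSy => ccSyy => cccSyyy => ccccyyyy
Steps: 4


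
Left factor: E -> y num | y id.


Common prefix: 'y'
Factored: E -> y E', E' -> num | id


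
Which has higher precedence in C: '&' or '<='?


'<=' is relational (level 7); '&' is bitwise AND (level 5)
Higher level binds tighter
'<=' has higher precedence than '&'


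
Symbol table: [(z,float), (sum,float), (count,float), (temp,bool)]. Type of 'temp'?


Lookup 'temp' → type bool


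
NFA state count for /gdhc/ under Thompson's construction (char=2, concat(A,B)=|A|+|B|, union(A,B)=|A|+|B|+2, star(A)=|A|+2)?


Syntax tree has 4 char leaf(s), 0 union(s), 0 star(s)
chars contribute 4×2 = 8; each union adds +2; each star adds +2
Total: 8 + 0 + 0 = 8 states


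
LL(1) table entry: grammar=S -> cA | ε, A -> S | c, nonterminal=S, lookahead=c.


For [S, c]: 'c' ∈ FIRST(cA)
Entry: S -> cA


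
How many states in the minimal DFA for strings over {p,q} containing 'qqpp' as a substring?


KMP-style automaton: 4 progress states + 1 absorbing accept = 5
Minimal DFA: 5 states


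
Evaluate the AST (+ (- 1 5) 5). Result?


Evaluate inner: (- 1 5) = -4
Evaluate root: (+ -4 5) = 1
Result: 1


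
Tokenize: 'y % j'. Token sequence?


Scan left to right, longest-match per lexeme
Tokens: ID(y), OP(%), ID(j)


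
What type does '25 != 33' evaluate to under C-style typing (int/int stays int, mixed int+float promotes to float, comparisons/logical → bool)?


Operand types: int != int
Rule: comparison yields bool
Result type: bool


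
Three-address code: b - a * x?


Break into single-operator statements:
t1 = a * x
t2 = b - t1


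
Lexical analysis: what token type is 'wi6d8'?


Pattern: letter/underscore followed by alphanumerics, not a keyword
Type: IDENTIFIER


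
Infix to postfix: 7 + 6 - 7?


Left to right (same or higher precedence on left)
Postfix: 7 6 + 7 -


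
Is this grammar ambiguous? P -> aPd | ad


balanced a^n…d^n: each string has a unique parse
Unambiguous


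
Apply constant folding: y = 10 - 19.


10 - 19 = -9 at compile time
Optimized: y = -9


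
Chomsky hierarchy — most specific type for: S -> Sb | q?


Left-linear: every RHS is a terminal or one nonterminal followed by a terminal
Classification: Type 3 (Regular)


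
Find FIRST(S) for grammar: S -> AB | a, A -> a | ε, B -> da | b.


Per alternative of S: FIRST(AB) = {a, b, d}; FIRST(a) = {a}
FIRST(S) = {a, b, d}


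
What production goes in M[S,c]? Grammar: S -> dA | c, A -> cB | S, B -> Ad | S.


For [S, c]: 'c' ∈ FIRST(c)
Entry: S -> c


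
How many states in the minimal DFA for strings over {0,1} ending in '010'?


Track the longest suffix of input matching a prefix of '010': 4 classes (prefixes of length 0..3)
Minimal DFA: 4 states


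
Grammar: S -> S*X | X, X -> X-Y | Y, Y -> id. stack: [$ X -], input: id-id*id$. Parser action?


no handle; shift 'id'
Action: shift


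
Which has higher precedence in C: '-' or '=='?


'-' is additive (level 9); '==' is equality (level 6)
Higher level binds tighter
'-' has higher precedence than '=='


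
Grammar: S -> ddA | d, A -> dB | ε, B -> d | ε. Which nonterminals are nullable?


A nonterminal is nullable iff some alternative derives ε (directly, or every symbol in it is nullable)
Nullable: {A, B}


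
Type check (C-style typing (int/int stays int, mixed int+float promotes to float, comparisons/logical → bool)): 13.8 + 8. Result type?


Operand types: float + int
Rule: mixed int/float promotes to float; int/int stays int
Result type: float


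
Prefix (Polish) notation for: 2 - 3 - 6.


left-to-right (same/higher precedence on left): tree is (- (- 2 3) 6)
Prefix: - - 2 3 6


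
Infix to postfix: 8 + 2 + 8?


Left to right (same or higher precedence on left)
Postfix: 8 2 + 8 +


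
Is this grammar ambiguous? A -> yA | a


right-linear, alternatives start with distinct terminals 'y' vs 'a': unique leftmost derivation
Unambiguous


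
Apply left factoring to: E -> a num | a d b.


Common prefix: 'a'
Factored: E -> a E', E' -> num | d b


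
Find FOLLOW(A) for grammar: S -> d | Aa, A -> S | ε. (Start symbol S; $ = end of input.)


$ ∈ FOLLOW(S). For each A -> αBβ: add FIRST(β)\{ε} to FOLLOW(B); if β nullable, add FOLLOW(A).
FOLLOW(A) = {a}


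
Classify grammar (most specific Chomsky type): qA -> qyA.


LHS has context (more than one symbol) and |LHS| ≤ |RHS|
Classification: Type 1 (Context-Sensitive)


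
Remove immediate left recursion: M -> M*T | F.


Left-recursive alternatives: M*T; non-recursive: F
Introduce M': M -> FM', M' -> *TM' | ε


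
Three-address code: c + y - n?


Break into single-operator statements:
t1 = c + y
t2 = t1 - n


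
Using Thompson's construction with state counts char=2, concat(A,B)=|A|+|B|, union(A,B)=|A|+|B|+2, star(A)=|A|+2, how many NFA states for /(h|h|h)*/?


Syntax tree has 3 char leaf(s), 2 union(s), 1 star(s)
chars contribute 3×2 = 6; each union adds +2; each star adds +2
Total: 6 + 4 + 2 = 12 states


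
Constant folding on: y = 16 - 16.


16 - 16 = 0 at compile time
Optimized: y = 0


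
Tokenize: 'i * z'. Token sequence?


Scan left to right, longest-match per lexeme
Tokens: ID(i), OP(*), ID(z)


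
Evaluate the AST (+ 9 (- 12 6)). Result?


Evaluate inner: (- 12 6) = 6
Evaluate root: (+ 9 6) = 15
Result: 15


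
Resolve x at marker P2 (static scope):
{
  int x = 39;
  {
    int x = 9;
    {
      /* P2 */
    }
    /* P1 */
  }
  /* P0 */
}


P2's block does not declare x; resolves to the enclosing declaration at depth 1
x = 9


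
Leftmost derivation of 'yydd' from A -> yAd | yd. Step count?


Derivation: A => yAd => yydd
Steps: 2


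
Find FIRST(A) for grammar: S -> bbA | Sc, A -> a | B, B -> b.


Per alternative of A: FIRST(a) = {a}; FIRST(B) = {b}
FIRST(A) = {a, b}


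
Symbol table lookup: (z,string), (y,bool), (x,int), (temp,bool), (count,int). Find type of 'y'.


Lookup 'y' → type bool


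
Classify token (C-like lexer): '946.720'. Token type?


Pattern: digits with a decimal point
Type: FLOAT_LITERAL


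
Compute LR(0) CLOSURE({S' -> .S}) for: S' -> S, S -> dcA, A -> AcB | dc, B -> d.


Start: S' -> .S
For each item with dot before a nonterminal B, add B -> .γ for every B-production
Closure: [S' -> .S, S -> .dcA]


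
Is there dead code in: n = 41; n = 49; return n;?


first assignment to n is overwritten before any read
Dead: 'n = 41'


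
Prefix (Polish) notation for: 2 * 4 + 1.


left-to-right (same/higher precedence on left): tree is (+ (* 2 4) 1)
Prefix: + * 2 4 1


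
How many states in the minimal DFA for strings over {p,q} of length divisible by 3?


Track length mod 3: states 0..2, accept at 0
Minimal DFA: 3 states


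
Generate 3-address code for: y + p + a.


Break into single-operator statements:
t1 = y + p
t2 = t1 + a


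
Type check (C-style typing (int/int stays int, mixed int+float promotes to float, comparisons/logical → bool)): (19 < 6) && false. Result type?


Operand types: bool && bool
Rule: logical operators take bool operands and yield bool
Result type: bool


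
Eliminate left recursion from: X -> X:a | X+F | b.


Left-recursive alternatives: X:a, X+F; non-recursive: b
Introduce X': X -> bX', X' -> :aX' | +FX' | ε


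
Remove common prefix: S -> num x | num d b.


Common prefix: 'num'
Factored: S -> num S', S' -> x | d b


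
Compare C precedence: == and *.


'*' is multiplicative (level 10); '==' is equality (level 6)
Higher level binds tighter
'*' has higher precedence than '=='


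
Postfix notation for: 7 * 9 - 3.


Left to right (same or higher precedence on left)
Postfix: 7 9 * 3 -


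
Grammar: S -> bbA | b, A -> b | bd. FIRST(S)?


Per alternative of S: FIRST(bbA) = {b}; FIRST(b) = {b}
FIRST(S) = {b}


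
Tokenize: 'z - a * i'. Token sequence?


Scan left to right, longest-match per lexeme
Tokens: ID(z), OP(-), ID(a), OP(*), ID(i)


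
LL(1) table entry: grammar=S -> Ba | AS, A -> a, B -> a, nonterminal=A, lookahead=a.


For [A, a]: 'a' ∈ FIRST(a)
Entry: A -> a


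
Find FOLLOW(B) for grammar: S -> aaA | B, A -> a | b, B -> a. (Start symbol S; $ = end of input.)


$ ∈ FOLLOW(S). For each A -> αBβ: add FIRST(β)\{ε} to FOLLOW(B); if β nullable, add FOLLOW(A).
FOLLOW(B) = {$}


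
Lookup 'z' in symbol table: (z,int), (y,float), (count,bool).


Lookup 'z' → type int


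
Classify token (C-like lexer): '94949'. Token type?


Pattern: digits only
Type: INTEGER_LITERAL


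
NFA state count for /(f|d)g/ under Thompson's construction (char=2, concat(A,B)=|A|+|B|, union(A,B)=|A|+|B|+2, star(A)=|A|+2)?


Syntax tree has 3 char leaf(s), 1 union(s), 0 star(s)
chars contribute 3×2 = 6; each union adds +2; each star adds +2
Total: 6 + 2 + 0 = 8 states


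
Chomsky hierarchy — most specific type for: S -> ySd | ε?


Single nonterminal LHS, but y^n d^n is not regular
Classification: Type 2 (Context-Free)


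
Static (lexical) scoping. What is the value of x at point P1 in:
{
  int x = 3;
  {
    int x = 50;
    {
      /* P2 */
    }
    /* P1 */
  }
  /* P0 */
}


x declared in the same block as P1
x = 50


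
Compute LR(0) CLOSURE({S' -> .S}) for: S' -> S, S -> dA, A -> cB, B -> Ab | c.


Start: S' -> .S
For each item with dot before a nonterminal B, add B -> .γ for every B-production
Closure: [S' -> .S, S -> .dA]


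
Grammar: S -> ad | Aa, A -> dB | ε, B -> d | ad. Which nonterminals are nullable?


A nonterminal is nullable iff some alternative derives ε (directly, or every symbol in it is nullable)
Nullable: {A}


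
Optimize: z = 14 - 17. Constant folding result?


14 - 17 = -3 at compile time
Optimized: z = -3


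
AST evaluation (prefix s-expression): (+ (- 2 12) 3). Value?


Evaluate inner: (- 2 12) = -10
Evaluate root: (+ -10 3) = -7
Result: -7


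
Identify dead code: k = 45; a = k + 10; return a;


k is read by a's definition; a is returned
No dead code


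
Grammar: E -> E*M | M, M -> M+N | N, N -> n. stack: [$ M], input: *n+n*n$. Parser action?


lookahead ∉ {+} so M won't extend; reduce E -> M
Action: reduce (E -> M)


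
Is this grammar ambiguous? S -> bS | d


right-linear, alternatives start with distinct terminals 'b' vs 'd': unique leftmost derivation
Unambiguous


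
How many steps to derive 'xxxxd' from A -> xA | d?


Derivation: A => xA => xxA => xxxA => xxxxA => xxxxd
Steps: 5


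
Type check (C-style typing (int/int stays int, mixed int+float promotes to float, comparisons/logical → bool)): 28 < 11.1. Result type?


Operand types: int < float
Rule: comparison yields bool
Result type: bool


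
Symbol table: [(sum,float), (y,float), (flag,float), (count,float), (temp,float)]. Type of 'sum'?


Lookup 'sum' → type float


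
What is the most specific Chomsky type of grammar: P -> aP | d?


Right-linear: every RHS is a terminal or a terminal followed by one nonterminal
Classification: Type 3 (Regular)


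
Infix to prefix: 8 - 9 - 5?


left-to-right (same/higher precedence on left): tree is (- (- 8 9) 5)
Prefix: - - 8 9 5


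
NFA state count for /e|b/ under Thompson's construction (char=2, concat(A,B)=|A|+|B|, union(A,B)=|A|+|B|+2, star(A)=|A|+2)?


Syntax tree has 2 char leaf(s), 1 union(s), 0 star(s)
chars contribute 2×2 = 4; each union adds +2; each star adds +2
Total: 4 + 2 + 0 = 6 states


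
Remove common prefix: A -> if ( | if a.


Common prefix: 'if'
Factored: A -> if A', A' -> ( | a


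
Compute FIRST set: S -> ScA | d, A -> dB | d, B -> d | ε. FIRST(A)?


Per alternative of A: FIRST(dB) = {d}; FIRST(d) = {d}
FIRST(A) = {d}


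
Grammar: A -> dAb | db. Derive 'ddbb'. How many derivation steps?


Derivation: A => dAb => ddbb
Steps: 2


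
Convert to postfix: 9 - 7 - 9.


Left to right (same or higher precedence on left)
Postfix: 9 7 - 9 -


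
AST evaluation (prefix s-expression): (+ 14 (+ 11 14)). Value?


Evaluate inner: (+ 11 14) = 25
Evaluate root: (+ 14 25) = 39
Result: 39


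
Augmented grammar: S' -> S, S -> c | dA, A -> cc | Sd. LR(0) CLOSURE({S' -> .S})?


Start: S' -> .S
For each item with dot before a nonterminal B, add B -> .γ for every B-production
Closure: [S' -> .S, S -> .c, S -> .dA]


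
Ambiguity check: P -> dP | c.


right-linear, alternatives start with distinct terminals 'd' vs 'c': unique leftmost derivation
Unambiguous


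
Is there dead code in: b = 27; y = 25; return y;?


b is assigned but never read
Dead: 'b = 27'


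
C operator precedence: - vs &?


'-' is additive (level 9); '&' is bitwise AND (level 5)
Higher level binds tighter
'-' has higher precedence than '&'


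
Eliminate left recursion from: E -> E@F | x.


Left-recursive alternatives: E@F; non-recursive: x
Introduce E': E -> xE', E' -> @FE' | ε


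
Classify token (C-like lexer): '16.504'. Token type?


Pattern: digits with a decimal point
Type: FLOAT_LITERAL


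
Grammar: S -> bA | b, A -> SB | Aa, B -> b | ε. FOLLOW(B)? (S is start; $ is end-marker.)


$ ∈ FOLLOW(S). For each A -> αBβ: add FIRST(β)\{ε} to FOLLOW(B); if β nullable, add FOLLOW(A).
FOLLOW(B) = {$, a, b}


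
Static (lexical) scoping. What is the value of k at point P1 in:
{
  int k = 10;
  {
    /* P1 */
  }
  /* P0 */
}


P1's block does not declare k; resolves to the enclosing declaration at depth 0
k = 10


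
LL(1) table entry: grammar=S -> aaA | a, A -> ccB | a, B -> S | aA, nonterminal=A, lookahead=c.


For [A, c]: 'c' ∈ FIRST(ccB)
Entry: A -> ccB


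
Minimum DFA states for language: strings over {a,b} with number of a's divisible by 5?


Track (count of a) mod 5: states 0..4, accept at 0
Minimal DFA: 5 states


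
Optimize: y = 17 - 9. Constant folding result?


17 - 9 = 8 at compile time
Optimized: y = 8


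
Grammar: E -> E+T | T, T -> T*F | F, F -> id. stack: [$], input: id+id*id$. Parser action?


no handle on stack; shift 'id'
Action: shift


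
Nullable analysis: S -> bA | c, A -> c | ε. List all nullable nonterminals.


A nonterminal is nullable iff some alternative derives ε (directly, or every symbol in it is nullable)
Nullable: {A}


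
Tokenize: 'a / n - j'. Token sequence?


Scan left to right, longest-match per lexeme
Tokens: ID(a), OP(/), ID(n), OP(-), ID(j)


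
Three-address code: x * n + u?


Break into single-operator statements:
t1 = x * n
t2 = t1 + u


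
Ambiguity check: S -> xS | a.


right-linear, alternatives start with distinct terminals 'x' vs 'a': unique leftmost derivation
Unambiguous


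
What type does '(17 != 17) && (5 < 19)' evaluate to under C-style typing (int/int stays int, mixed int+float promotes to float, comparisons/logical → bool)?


Operand types: bool && bool
Rule: logical operators take bool operands and yield bool
Result type: bool


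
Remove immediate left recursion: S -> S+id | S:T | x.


Left-recursive alternatives: S+id, S:T; non-recursive: x
Introduce S': S -> xS', S' -> +idS' | :TS' | ε


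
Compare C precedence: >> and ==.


'>>' is shift (level 8); '==' is equality (level 6)
Higher level binds tighter
'>>' has higher precedence than '=='


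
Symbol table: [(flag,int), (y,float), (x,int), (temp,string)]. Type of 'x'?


Lookup 'x' → type int


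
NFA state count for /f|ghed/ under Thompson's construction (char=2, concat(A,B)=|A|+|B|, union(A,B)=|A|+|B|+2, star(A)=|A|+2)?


Syntax tree has 5 char leaf(s), 1 union(s), 0 star(s)
chars contribute 5×2 = 10; each union adds +2; each star adds +2
Total: 10 + 2 + 0 = 12 states


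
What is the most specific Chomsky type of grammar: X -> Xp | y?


Left-linear: every RHS is a terminal or one nonterminal followed by a terminal
Classification: Type 3 (Regular)


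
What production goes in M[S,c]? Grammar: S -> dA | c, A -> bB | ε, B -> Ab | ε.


For [S, c]: 'c' ∈ FIRST(c)
Entry: S -> c


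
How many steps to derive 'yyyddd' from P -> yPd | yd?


Derivation: P => yPd => yyPdd => yyyddd
Steps: 3


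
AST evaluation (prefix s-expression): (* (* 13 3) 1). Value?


Evaluate inner: (* 13 3) = 39
Evaluate root: (* 39 1) = 39
Result: 39


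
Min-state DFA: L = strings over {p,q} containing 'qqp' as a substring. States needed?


KMP-style automaton: 3 progress states + 1 absorbing accept = 4
Minimal DFA: 4 states


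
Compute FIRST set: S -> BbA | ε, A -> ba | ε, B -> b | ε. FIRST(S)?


Per alternative of S: FIRST(BbA) = {b}; FIRST(ε) = {ε}
FIRST(S) = {b, ε}


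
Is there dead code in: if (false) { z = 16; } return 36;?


condition is constant false, so the whole block is unreachable
Dead: 'if (false) { z = 16; }'


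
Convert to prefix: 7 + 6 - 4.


left-to-right (same/higher precedence on left): tree is (- (+ 7 6) 4)
Prefix: - + 7 6 4


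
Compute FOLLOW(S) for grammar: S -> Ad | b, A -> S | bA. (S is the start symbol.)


$ ∈ FOLLOW(S). For each A -> αBβ: add FIRST(β)\{ε} to FOLLOW(B); if β nullable, add FOLLOW(A).
FOLLOW(S) = {$, d}


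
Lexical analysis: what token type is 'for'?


Pattern: reserved word
Type: KEYWORD


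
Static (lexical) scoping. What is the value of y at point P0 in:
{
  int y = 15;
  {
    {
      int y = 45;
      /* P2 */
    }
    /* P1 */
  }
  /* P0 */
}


y declared in the same block as P0
y = 15


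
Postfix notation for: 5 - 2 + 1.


Left to right (same or higher precedence on left)
Postfix: 5 2 - 1 +


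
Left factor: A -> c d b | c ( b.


Common prefix: 'c'
Factored: A -> c A', A' -> d b | ( b


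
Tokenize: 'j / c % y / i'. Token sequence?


Scan left to right, longest-match per lexeme
Tokens: ID(j), OP(/), ID(c), OP(%), ID(y), OP(/), ID(i)


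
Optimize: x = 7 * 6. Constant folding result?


7 * 6 = 42 at compile time
Optimized: x = 42


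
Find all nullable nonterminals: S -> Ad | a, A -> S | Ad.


A nonterminal is nullable iff some alternative derives ε (directly, or every symbol in it is nullable)
Nullable: {}


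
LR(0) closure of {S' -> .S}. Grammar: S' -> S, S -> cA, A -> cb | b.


Start: S' -> .S
For each item with dot before a nonterminal B, add B -> .γ for every B-production
Closure: [S' -> .S, S -> .cA]


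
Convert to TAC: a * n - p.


Break into single-operator statements:
t1 = a * n
t2 = t1 - p


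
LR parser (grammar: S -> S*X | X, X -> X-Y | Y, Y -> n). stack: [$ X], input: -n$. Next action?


shift '-' to continue X -> X-Y
Action: shift


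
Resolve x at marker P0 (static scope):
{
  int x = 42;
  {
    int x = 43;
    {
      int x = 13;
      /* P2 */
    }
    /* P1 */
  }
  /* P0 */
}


x declared in the same block as P0
x = 42


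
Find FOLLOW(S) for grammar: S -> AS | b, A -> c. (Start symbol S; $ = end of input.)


$ ∈ FOLLOW(S). For each A -> αBβ: add FIRST(β)\{ε} to FOLLOW(B); if β nullable, add FOLLOW(A).
FOLLOW(S) = {$}


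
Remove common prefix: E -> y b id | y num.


Common prefix: 'y'
Factored: E -> y E', E' -> b id | num


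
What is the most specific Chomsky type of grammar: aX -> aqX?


LHS has context (more than one symbol) and |LHS| ≤ |RHS|
Classification: Type 1 (Context-Sensitive)


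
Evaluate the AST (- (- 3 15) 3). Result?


Evaluate inner: (- 3 15) = -12
Evaluate root: (- -12 3) = -15
Result: -15


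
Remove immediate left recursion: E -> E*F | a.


Left-recursive alternatives: E*F; non-recursive: a
Introduce E': E -> aE', E' -> *FE' | ε


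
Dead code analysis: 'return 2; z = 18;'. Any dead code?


statement follows a return and is unreachable
Dead: 'z = 18'


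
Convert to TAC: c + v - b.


Break into single-operator statements:
t1 = c + v
t2 = t1 - b


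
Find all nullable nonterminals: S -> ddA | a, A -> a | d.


A nonterminal is nullable iff some alternative derives ε (directly, or every symbol in it is nullable)
Nullable: {}


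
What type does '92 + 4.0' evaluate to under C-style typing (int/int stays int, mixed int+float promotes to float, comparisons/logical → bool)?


Operand types: int + float
Rule: mixed int/float promotes to float; int/int stays int
Result type: float


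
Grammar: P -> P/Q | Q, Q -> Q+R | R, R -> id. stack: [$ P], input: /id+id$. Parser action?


shift '/' to continue P -> P/Q
Action: shift


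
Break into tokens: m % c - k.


Scan left to right, longest-match per lexeme
Tokens: ID(m), OP(%), ID(c), OP(-), ID(k)


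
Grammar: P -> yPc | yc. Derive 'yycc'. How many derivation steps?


Derivation: P => yPc => yycc
Steps: 2


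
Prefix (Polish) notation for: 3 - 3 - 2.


left-to-right (same/higher precedence on left): tree is (- (- 3 3) 2)
Prefix: - - 3 3 2


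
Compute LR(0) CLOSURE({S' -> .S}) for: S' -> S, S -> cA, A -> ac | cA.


Start: S' -> .S
For each item with dot before a nonterminal B, add B -> .γ for every B-production
Closure: [S' -> .S, S -> .cA]


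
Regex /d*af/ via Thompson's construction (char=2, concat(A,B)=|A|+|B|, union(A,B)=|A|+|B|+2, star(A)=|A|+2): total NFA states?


Syntax tree has 3 char leaf(s), 0 union(s), 1 star(s)
chars contribute 3×2 = 6; each union adds +2; each star adds +2
Total: 6 + 0 + 2 = 8 states


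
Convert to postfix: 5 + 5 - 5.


Left to right (same or higher precedence on left)
Postfix: 5 5 + 5 -


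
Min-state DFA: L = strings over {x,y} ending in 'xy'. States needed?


Track the longest suffix of input matching a prefix of 'xy': 3 classes (prefixes of length 0..2)
Minimal DFA: 3 states


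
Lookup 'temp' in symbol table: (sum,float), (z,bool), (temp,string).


Lookup 'temp' → type string


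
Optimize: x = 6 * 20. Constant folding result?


6 * 20 = 120 at compile time
Optimized: x = 120


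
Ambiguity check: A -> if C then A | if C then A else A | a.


dangling else: 'if C then if C then a else a' parses two ways
Ambiguous


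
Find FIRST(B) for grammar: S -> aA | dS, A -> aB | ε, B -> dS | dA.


Per alternative of B: FIRST(dS) = {d}; FIRST(dA) = {d}
FIRST(B) = {d}


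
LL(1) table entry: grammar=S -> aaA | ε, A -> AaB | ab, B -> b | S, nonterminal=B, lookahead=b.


For [B, b]: 'b' ∈ FIRST(b)
Entry: B -> b


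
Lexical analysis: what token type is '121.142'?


Pattern: digits with a decimal point
Type: FLOAT_LITERAL


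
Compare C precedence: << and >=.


'<<' is shift (level 8); '>=' is relational (level 7)
Higher level binds tighter
'<<' has higher precedence than '>='


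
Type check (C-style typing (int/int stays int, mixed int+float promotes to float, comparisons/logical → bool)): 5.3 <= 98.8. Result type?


Operand types: float <= float
Rule: comparison yields bool
Result type: bool


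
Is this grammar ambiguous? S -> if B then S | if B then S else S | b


dangling else: 'if B then if B then b else b' parses two ways
Ambiguous


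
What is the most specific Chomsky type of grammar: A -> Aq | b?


Left-linear: every RHS is a terminal or one nonterminal followed by a terminal
Classification: Type 3 (Regular)


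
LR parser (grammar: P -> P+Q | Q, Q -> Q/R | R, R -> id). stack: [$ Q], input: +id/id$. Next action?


lookahead ∉ {/} so Q won't extend; reduce P -> Q
Action: reduce (P -> Q)


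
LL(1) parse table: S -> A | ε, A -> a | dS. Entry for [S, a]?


For [S, a]: 'a' ∈ FIRST(A)
Entry: S -> A


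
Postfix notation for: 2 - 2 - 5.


Left to right (same or higher precedence on left)
Postfix: 2 2 - 5 -


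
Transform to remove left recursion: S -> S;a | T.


Left-recursive alternatives: S;a; non-recursive: T
Introduce S': S -> TS', S' -> ;aS' | ε


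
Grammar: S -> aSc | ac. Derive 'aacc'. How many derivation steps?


Derivation: S => aSc => aacc
Steps: 2


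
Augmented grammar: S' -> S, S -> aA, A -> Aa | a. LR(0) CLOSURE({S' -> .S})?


Start: S' -> .S
For each item with dot before a nonterminal B, add B -> .γ for every B-production
Closure: [S' -> .S, S -> .aA]


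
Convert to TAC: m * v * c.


Break into single-operator statements:
t1 = m * v
t2 = t1 * c


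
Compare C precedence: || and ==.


'==' is equality (level 6); '||' is logical OR (level 1)
Higher level binds tighter
'==' has higher precedence than '||'


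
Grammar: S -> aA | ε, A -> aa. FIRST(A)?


Per alternative of A: FIRST(aa) = {a}
FIRST(A) = {a}


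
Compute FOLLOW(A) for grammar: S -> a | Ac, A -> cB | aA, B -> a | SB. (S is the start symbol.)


$ ∈ FOLLOW(S). For each A -> αBβ: add FIRST(β)\{ε} to FOLLOW(B); if β nullable, add FOLLOW(A).
FOLLOW(A) = {c}


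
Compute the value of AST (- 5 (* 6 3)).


Evaluate inner: (* 6 3) = 18
Evaluate root: (- 5 18) = -13
Result: -13


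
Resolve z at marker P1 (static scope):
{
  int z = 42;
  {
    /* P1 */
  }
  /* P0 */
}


P1's block does not declare z; resolves to the enclosing declaration at depth 0
z = 42


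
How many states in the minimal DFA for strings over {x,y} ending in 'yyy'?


Track the longest suffix of input matching a prefix of 'yyy': 4 classes (prefixes of length 0..3)
Minimal DFA: 4 states
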